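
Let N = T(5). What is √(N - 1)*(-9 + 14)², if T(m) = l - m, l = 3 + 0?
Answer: 25*I*√3 ≈ 43.301*I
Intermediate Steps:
l = 3
T(m) = 3 - m
N = -2 (N = 3 - 1*5 = 3 - 5 = -2)
√(N - 1)*(-9 + 14)² = √(-2 - 1)*(-9 + 14)² = √(-3)*5² = (I*√3)*25 = 25*I*√3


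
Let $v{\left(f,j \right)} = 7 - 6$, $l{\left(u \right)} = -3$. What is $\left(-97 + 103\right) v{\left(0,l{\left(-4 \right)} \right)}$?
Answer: $6$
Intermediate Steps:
$v{\left(f,j \right)} = 1$ ($v{\left(f,j \right)} = 7 - 6 = 1$)
$\left(-97 + 103\right) v{\left(0,l{\left(-4 \right)} \right)} = \left(-97 + 103\right) 1 = 6 \cdot 1 = 6$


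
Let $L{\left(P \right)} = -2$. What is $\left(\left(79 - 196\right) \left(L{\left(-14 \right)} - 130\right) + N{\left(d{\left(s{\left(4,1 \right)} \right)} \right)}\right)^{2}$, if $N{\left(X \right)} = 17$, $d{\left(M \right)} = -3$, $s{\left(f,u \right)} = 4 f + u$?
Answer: $239042521$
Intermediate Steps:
$s{\left(f,u \right)} = u + 4 f$
$\left(\left(79 - 196\right) \left(L{\left(-14 \right)} - 130\right) + N{\left(d{\left(s{\left(4,1 \right)} \right)} \right)}\right)^{2} = \left(\left(79 - 196\right) \left(-2 - 130\right) + 17\right)^{2} = \left(\left(-117\right) \left(-132\right) + 17\right)^{2} = \left(15444 + 17\right)^{2} = 15461^{2} = 239042521$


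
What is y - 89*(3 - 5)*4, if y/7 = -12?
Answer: 628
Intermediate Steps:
y = -84 (y = 7*(-12) = -84)
y - 89*(3 - 5)*4 = -84 - 89*(3 - 5)*4 = -84 - (-178)*4 = -84 - 89*(-8) = -84 + 712 = 628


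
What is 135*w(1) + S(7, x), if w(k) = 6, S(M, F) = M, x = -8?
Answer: 817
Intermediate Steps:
135*w(1) + S(7, x) = 135*6 + 7 = 810 + 7 = 817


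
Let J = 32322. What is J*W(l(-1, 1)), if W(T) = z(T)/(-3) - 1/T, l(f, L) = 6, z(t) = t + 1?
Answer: -80805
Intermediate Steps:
z(t) = 1 + t
W(T) = -1/3 - 1/T - T/3 (W(T) = (1 + T)/(-3) - 1/T = (1 + T)*(-1/3) - 1/T = (-1/3 - T/3) - 1/T = -1/3 - 1/T - T/3)
J*W(l(-1, 1)) = 32322*((1/3)*(-3 + 6*(-1 - 1*6))/6) = 32322*((1/3)*(1/6)*(-3 + 6*(-1 - 6))) = 32322*((1/3)*(1/6)*(-3 + 6*(-7))) = 32322*((1/3)*(1/6)*(-3 - 42)) = 32322*((1/3)*(1/6)*(-45)) = 32322*(-5/2) = -80805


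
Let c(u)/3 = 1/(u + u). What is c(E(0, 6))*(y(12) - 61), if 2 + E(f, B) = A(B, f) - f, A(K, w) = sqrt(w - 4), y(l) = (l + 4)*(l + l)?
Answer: -969/8 - 969*I/8 ≈ -121.13 - 121.13*I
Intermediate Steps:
y(l) = 2*l*(4 + l) (y(l) = (4 + l)*(2*l) = 2*l*(4 + l))
A(K, w) = sqrt(-4 + w)
E(f, B) = -2 + sqrt(-4 + f) - f (E(f, B) = -2 + (sqrt(-4 + f) - f) = -2 + sqrt(-4 + f) - f)
c(u) = 3/(2*u) (c(u) = 3/(u + u) = 3/((2*u)) = 3*(1/(2*u)) = 3/(2*u))
c(E(0, 6))*(y(12) - 61) = (3/(2*(-2 + sqrt(-4 + 0) - 1*0)))*(2*12*(4 + 12) - 61) = (3/(2*(-2 + sqrt(-4) + 0)))*(2*12*16 - 61) = (3/(2*(-2 + 2*I + 0)))*(384 - 61) = (3/(2*(-2 + 2*I)))*323 = (3*((-2 - 2*I)/8)/2)*323 = (3*(-2 - 2*I)/16)*323 = 969*(-2 - 2*I)/16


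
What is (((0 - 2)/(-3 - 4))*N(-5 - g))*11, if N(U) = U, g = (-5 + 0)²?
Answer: -660/7 ≈ -94.286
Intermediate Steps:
g = 25 (g = (-5)² = 25)
(((0 - 2)/(-3 - 4))*N(-5 - g))*11 = (((0 - 2)/(-3 - 4))*(-5 - 1*25))*11 = ((-2/(-7))*(-5 - 25))*11 = (-2*(-⅐)*(-30))*11 = ((2/7)*(-30))*11 = -60/7*11 = -660/7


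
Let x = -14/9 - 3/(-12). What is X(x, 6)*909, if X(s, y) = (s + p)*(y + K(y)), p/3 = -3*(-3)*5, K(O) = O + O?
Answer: 4375017/2 ≈ 2.1875e+6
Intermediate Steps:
K(O) = 2*O
p = 135 (p = 3*(-3*(-3)*5) = 3*(9*5) = 3*45 = 135)
x = -47/36 (x = -14*⅑ - 3*(-1/12) = -14/9 + ¼ = -47/36 ≈ -1.3056)
X(s, y) = 3*y*(135 + s) (X(s, y) = (s + 135)*(y + 2*y) = (135 + s)*(3*y) = 3*y*(135 + s))
X(x, 6)*909 = (3*6*(135 - 47/36))*909 = (3*6*(4813/36))*909 = (4813/2)*909 = 4375017/2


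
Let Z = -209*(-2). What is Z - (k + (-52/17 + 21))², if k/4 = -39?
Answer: -5387607/289 ≈ -18642.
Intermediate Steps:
Z = 418
k = -156 (k = 4*(-39) = -156)
Z - (k + (-52/17 + 21))² = 418 - (-156 + (-52/17 + 21))² = 418 - (-156 + 305/17)² = 418 - (-2347/17)² = 418 - 1*5508409/289 = 418 - 5508409/289 = -5387607/289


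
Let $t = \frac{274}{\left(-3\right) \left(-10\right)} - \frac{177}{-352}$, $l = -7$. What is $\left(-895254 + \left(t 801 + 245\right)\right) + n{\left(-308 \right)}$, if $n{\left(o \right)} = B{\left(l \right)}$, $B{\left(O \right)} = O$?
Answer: $- \frac{1561643467}{1760} \approx -8.873 \cdot 10^{5}$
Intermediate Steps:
$n{\left(o \right)} = -7$
$t = \frac{50879}{5280}$ ($t = \frac{274}{30} - - \frac{177}{352} = 274 \cdot \frac{1}{30} + \frac{177}{352} = \frac{137}{15} + \frac{177}{352} = \frac{50879}{5280} \approx 9.6362$)
$\left(-895254 + \left(t 801 + 245\right)\right) + n{\left(-308 \right)} = \left(-895254 + \left(\frac{50879}{5280} \cdot 801 + 245\right)\right) - 7 = \left(-895254 + \left(\frac{13584693}{1760} + 245\right)\right) - 7 = \left(-895254 + \frac{14015893}{1760}\right) - 7 = - \frac{1561631147}{1760} - 7 = - \frac{1561643467}{1760}$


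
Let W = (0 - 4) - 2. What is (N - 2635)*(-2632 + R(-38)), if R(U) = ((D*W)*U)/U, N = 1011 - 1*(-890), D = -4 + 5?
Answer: 1936292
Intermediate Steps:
W = -6 (W = -4 - 2 = -6)
D = 1
N = 1901 (N = 1011 + 890 = 1901)
R(U) = -6 (R(U) = ((1*(-6))*U)/U = (-6*U)/U = -6)
(N - 2635)*(-2632 + R(-38)) = (1901 - 2635)*(-2632 - 6) = -734*(-2638) = 1936292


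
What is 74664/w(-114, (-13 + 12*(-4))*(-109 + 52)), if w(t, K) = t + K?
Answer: 24888/1121 ≈ 22.202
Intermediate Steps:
w(t, K) = K + t
74664/w(-114, (-13 + 12*(-4))*(-109 + 52)) = 74664/((-13 + 12*(-4))*(-109 + 52) - 114) = 74664/((-13 - 48)*(-57) - 114) = 74664/(-61*(-57) - 114) = 74664/(3477 - 114) = 74664/3363 = 74664*(1/3363) = 24888/1121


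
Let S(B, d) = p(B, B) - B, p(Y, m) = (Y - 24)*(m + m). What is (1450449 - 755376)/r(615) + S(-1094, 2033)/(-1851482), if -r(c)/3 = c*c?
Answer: -16519432166/8539960725 ≈ -1.9344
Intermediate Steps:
p(Y, m) = 2*m*(-24 + Y) (p(Y, m) = (-24 + Y)*(2*m) = 2*m*(-24 + Y))
S(B, d) = -B + 2*B*(-24 + B) (S(B, d) = 2*B*(-24 + B) - B = -B + 2*B*(-24 + B))
r(c) = -3*c² (r(c) = -3*c*c = -3*c²)
(1450449 - 755376)/r(615) + S(-1094, 2033)/(-1851482) = (1450449 - 755376)/((-3*615²)) - 1094*(-49 + 2*(-1094))/(-1851482) = 695073/((-3*378225)) - 1094*(-49 - 2188)*(-1/1851482) = 695073/(-1134675) - 1094*(-2237)*(-1/1851482) = 695073*(-1/1134675) + 2447278*(-1/1851482) = -5651/9225 - 1223639/925741 = -16519432166/8539960725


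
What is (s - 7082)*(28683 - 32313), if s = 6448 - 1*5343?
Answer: 21696510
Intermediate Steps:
s = 1105 (s = 6448 - 5343 = 1105)
(s - 7082)*(28683 - 32313) = (1105 - 7082)*(28683 - 32313) = -5977*(-3630) = 21696510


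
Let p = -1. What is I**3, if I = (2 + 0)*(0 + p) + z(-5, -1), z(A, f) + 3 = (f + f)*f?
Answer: -27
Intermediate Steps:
z(A, f) = -3 + 2*f**2 (z(A, f) = -3 + (f + f)*f = -3 + (2*f)*f = -3 + 2*f**2)
I = -3 (I = (2 + 0)*(0 - 1) + (-3 + 2*(-1)**2) = 2*(-1) + (-3 + 2*1) = -2 + (-3 + 2) = -2 - 1 = -3)
I**3 = (-3)**3 = -27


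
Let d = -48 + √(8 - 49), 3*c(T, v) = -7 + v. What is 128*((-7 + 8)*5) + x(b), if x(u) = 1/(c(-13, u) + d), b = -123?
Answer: 48283978/75445 - 9*I*√41/75445 ≈ 639.99 - 0.00076384*I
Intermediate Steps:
c(T, v) = -7/3 + v/3 (c(T, v) = (-7 + v)/3 = -7/3 + v/3)
d = -48 + I*√41 (d = -48 + √(-41) = -48 + I*√41 ≈ -48.0 + 6.4031*I)
x(u) = 1/(-151/3 + u/3 + I*√41) (x(u) = 1/((-7/3 + u/3) + (-48 + I*√41)) = 1/(-151/3 + u/3 + I*√41))
128*((-7 + 8)*5) + x(b) = 128*((-7 + 8)*5) + 3/(-151 - 123 + 3*I*√41) = 128*(1*5) + 3/(-274 + 3*I*√41) = 128*5 + 3/(-274 + 3*I*√41) = 640 + 3/(-274 + 3*I*√41)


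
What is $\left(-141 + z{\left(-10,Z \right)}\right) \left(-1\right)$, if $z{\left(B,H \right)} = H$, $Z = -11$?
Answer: $152$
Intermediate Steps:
$\left(-141 + z{\left(-10,Z \right)}\right) \left(-1\right) = \left(-141 - 11\right) \left(-1\right) = \left(-152\right) \left(-1\right) = 152$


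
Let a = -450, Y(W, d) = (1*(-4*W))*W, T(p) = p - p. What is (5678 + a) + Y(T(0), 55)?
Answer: 5228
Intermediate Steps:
T(p) = 0
Y(W, d) = -4*W² (Y(W, d) = (-4*W)*W = -4*W²)
(5678 + a) + Y(T(0), 55) = (5678 - 450) - 4*0² = 5228 - 4*0 = 5228 + 0 = 5228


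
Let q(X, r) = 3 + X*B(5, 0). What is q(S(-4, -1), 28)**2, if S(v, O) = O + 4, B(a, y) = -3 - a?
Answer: 441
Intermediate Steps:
S(v, O) = 4 + O
q(X, r) = 3 - 8*X (q(X, r) = 3 + X*(-3 - 1*5) = 3 + X*(-3 - 5) = 3 + X*(-8) = 3 - 8*X)
q(S(-4, -1), 28)**2 = (3 - 8*(4 - 1))**2 = (3 - 8*3)**2 = (3 - 24)**2 = (-21)**2 = 441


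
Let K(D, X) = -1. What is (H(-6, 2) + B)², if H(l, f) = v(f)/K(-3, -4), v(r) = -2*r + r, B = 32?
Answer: 1156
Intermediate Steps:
v(r) = -r
H(l, f) = f (H(l, f) = -f/(-1) = -f*(-1) = f)
(H(-6, 2) + B)² = (2 + 32)² = 34² = 1156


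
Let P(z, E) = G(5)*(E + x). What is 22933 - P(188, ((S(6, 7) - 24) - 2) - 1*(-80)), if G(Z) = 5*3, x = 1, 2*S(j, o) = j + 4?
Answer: 22033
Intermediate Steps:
S(j, o) = 2 + j/2 (S(j, o) = (j + 4)/2 = (4 + j)/2 = 2 + j/2)
G(Z) = 15
P(z, E) = 15 + 15*E (P(z, E) = 15*(E + 1) = 15*(1 + E) = 15 + 15*E)
22933 - P(188, ((S(6, 7) - 24) - 2) - 1*(-80)) = 22933 - (15 + 15*((((2 + (1/2)*6) - 24) - 2) - 1*(-80))) = 22933 - (15 + 15*((((2 + 3) - 24) - 2) + 80)) = 22933 - (15 + 15*(((5 - 24) - 2) + 80)) = 22933 - (15 + 15*((-19 - 2) + 80)) = 22933 - (15 + 15*(-21 + 80)) = 22933 - (15 + 15*59) = 22933 - (15 + 885) = 22933 - 1*900 = 22933 - 900 = 22033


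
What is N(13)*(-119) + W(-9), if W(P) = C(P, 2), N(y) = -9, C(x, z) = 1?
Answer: 1072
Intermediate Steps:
W(P) = 1
N(13)*(-119) + W(-9) = -9*(-119) + 1 = 1071 + 1 = 1072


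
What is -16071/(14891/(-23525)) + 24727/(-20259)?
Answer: 7658957491468/301676769 ≈ 25388.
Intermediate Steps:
-16071/(14891/(-23525)) + 24727/(-20259) = -16071/(14891*(-1/23525)) + 24727*(-1/20259) = -16071/(-14891/23525) - 24727/20259 = -16071*(-23525/14891) - 24727/20259 = 378070275/14891 - 24727/20259 = 7658957491468/301676769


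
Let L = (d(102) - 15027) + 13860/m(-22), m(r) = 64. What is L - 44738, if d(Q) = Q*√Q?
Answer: -952775/16 + 102*√102 ≈ -58518.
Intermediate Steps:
d(Q) = Q^(3/2)
L = -236967/16 + 102*√102 (L = (102^(3/2) - 15027) + 13860/64 = (102*√102 - 15027) + 13860*(1/64) = (-15027 + 102*√102) + 3465/16 = -236967/16 + 102*√102 ≈ -13780.)
L - 44738 = (-236967/16 + 102*√102) - 44738 = -952775/16 + 102*√102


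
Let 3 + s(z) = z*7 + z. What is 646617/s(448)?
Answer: 646617/3581 ≈ 180.57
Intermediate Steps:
s(z) = -3 + 8*z (s(z) = -3 + (z*7 + z) = -3 + (7*z + z) = -3 + 8*z)
646617/s(448) = 646617/(-3 + 8*448) = 646617/(-3 + 3584) = 646617/3581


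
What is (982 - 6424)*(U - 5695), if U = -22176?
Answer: 151673982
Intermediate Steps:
(982 - 6424)*(U - 5695) = (982 - 6424)*(-22176 - 5695) = -5442*(-27871) = 151673982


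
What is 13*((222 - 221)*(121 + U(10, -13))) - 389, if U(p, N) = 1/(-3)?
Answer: 3539/3 ≈ 1179.7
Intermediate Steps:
U(p, N) = -1/3
13*((222 - 221)*(121 + U(10, -13))) - 389 = 13*((222 - 221)*(121 - 1/3)) - 389 = 13*(1*(362/3)) - 389 = 13*(362/3) - 389 = 4706/3 - 389 = 3539/3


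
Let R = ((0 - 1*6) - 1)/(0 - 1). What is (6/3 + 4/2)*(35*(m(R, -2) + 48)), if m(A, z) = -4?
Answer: 6160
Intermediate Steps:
R = 7 (R = ((0 - 6) - 1)/(-1) = (-6 - 1)*(-1) = -7*(-1) = 7)
(6/3 + 4/2)*(35*(m(R, -2) + 48)) = (6/3 + 4/2)*(35*(-4 + 48)) = (6*(⅓) + 4*(½))*(35*44) = (2 + 2)*1540 = 4*1540 = 6160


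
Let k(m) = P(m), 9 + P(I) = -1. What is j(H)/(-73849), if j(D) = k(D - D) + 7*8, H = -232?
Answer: -46/73849 ≈ -0.00062289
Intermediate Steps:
P(I) = -10 (P(I) = -9 - 1 = -10)
k(m) = -10
j(D) = 46 (j(D) = -10 + 7*8 = -10 + 56 = 46)
j(H)/(-73849) = 46/(-73849) = 46*(-1/73849) = -46/73849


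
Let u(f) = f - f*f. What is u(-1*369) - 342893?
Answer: -479423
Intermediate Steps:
u(f) = f - f²
u(-1*369) - 342893 = (-1*369)*(1 - (-1)*369) - 342893 = -369*(1 - 1*(-369)) - 342893 = -369*(1 + 369) - 342893 = -369*370 - 342893 = -136530 - 342893 = -479423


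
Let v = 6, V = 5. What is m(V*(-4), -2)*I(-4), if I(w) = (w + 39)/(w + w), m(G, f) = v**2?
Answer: -315/2 ≈ -157.50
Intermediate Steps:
m(G, f) = 36 (m(G, f) = 6**2 = 36)
I(w) = (39 + w)/(2*w) (I(w) = (39 + w)/((2*w)) = (39 + w)*(1/(2*w)) = (39 + w)/(2*w))
m(V*(-4), -2)*I(-4) = 36*((1/2)*(39 - 4)/(-4)) = 36*((1/2)*(-1/4)*35) = 36*(-35/8) = -315/2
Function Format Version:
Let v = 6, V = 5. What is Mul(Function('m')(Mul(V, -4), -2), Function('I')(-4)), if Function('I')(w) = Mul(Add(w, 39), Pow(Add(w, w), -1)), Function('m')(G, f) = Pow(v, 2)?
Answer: Rational(-315, 2) ≈ -157.50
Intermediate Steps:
Function('m')(G, f) = 36 (Function('m')(G, f) = Pow(6, 2) = 36)
Function('I')(w) = Mul(Rational(1, 2), Pow(w, -1), Add(39, w)) (Function('I')(w) = Mul(Add(39, w), Pow(Mul(2, w), -1)) = Mul(Add(39, w), Mul(Rational(1, 2), Pow(w, -1))) = Mul(Rational(1, 2), Pow(w, -1), Add(39, w)))
Mul(Function('m')(Mul(V, -4), -2), Function('I')(-4)) = Mul(36, Mul(Rational(1, 2), Pow(-4, -1), Add(39, -4))) = Mul(36, Mul(Rational(1, 2), Rational(-1, 4), 35)) = Mul(36, Rational(-35, 8)) = Rational(-315, 2)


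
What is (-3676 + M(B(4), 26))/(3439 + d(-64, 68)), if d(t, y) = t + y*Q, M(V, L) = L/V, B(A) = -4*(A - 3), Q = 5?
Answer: -1473/1486 ≈ -0.99125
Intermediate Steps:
B(A) = 12 - 4*A (B(A) = -4*(-3 + A) = 12 - 4*A)
d(t, y) = t + 5*y (d(t, y) = t + y*5 = t + 5*y)
(-3676 + M(B(4), 26))/(3439 + d(-64, 68)) = (-3676 + 26/(12 - 4*4))/(3439 + (-64 + 5*68)) = (-3676 + 26/(12 - 16))/(3439 + (-64 + 340)) = (-3676 + 26/(-4))/(3439 + 276) = (-3676 + 26*(-¼))/3715 = (-3676 - 13/2)*(1/3715) = -7365/2*1/3715 = -1473/1486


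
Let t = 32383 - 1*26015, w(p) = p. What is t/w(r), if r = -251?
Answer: -6368/251 ≈ -25.371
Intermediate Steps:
t = 6368 (t = 32383 - 26015 = 6368)
t/w(r) = 6368/(-251) = 6368*(-1/251) = -6368/251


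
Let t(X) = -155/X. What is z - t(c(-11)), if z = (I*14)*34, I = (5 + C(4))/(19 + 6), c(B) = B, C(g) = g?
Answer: 43249/275 ≈ 157.27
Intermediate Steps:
I = 9/25 (I = (5 + 4)/(19 + 6) = 9/25 ≈ 0.36000)
z = 4284/25 (z = ((9/25)*14)*34 = (126/25)*34 = 4284/25 ≈ 171.36)
z - t(c(-11)) = 4284/25 - (-155)/(-11) = 4284/25 - (-155)*(-1)/11 = 4284/25 - 1*155/11 = 4284/25 - 155/11 = 43249/275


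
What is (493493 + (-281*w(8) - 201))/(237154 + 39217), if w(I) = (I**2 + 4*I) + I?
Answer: 464068/276371 ≈ 1.6791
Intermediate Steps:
w(I) = I**2 + 5*I
(493493 + (-281*w(8) - 201))/(237154 + 39217) = (493493 + (-2248*(5 + 8) - 201))/(237154 + 39217) = (493493 + (-2248*13 - 201))/276371 = (493493 + (-281*104 - 201))*(1/276371) = (493493 + (-29224 - 201))*(1/276371) = (493493 - 29425)*(1/276371) = 464068*(1/276371) = 464068/276371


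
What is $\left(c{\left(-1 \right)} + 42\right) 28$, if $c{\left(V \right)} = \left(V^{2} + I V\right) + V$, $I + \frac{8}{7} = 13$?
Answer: $844$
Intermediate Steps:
$I = \frac{83}{7}$ ($I = - \frac{8}{7} + 13 = \frac{83}{7} \approx 11.857$)
$c{\left(V \right)} = V^{2} + \frac{90 V}{7}$ ($c{\left(V \right)} = \left(V^{2} + \frac{83 V}{7}\right) + V = V^{2} + \frac{90 V}{7}$)
$\left(c{\left(-1 \right)} + 42\right) 28 = \left(\frac{1}{7} \left(-1\right) \left(90 + 7 \left(-1\right)\right) + 42\right) 28 = \left(\frac{1}{7} \left(-1\right) \left(90 - 7\right) + 42\right) 28 = \left(\frac{1}{7} \left(-1\right) 83 + 42\right) 28 = \left(- \frac{83}{7} + 42\right) 28 = \frac{211}{7} \cdot 28 = 844$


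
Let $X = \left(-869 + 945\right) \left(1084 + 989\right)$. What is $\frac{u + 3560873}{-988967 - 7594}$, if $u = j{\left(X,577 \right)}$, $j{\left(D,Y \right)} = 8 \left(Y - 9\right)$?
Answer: $- \frac{3565417}{996561} \approx -3.5777$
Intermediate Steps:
$X = 157548$ ($X = 76 \cdot 2073 = 157548$)
$j{\left(D,Y \right)} = -72 + 8 Y$ ($j{\left(D,Y \right)} = 8 \left(-9 + Y\right) = -72 + 8 Y$)
$u = 4544$ ($u = -72 + 8 \cdot 577 = -72 + 4616 = 4544$)
$\frac{u + 3560873}{-988967 - 7594} = \frac{4544 + 3560873}{-988967 - 7594} = \frac{3565417}{-996561} = 3565417 \left(- \frac{1}{996561}\right) = - \frac{3565417}{996561}$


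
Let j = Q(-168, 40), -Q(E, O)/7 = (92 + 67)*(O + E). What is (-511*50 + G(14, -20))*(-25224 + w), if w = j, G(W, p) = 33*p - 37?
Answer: -3077198280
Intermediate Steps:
G(W, p) = -37 + 33*p
Q(E, O) = -1113*E - 1113*O (Q(E, O) = -7*(92 + 67)*(O + E) = -1113*(E + O) = -7*(159*E + 159*O) = -1113*E - 1113*O)
j = 142464 (j = -1113*(-168) - 1113*40 = 186984 - 44520 = 142464)
w = 142464
(-511*50 + G(14, -20))*(-25224 + w) = (-511*50 + (-37 + 33*(-20)))*(-25224 + 142464) = (-25550 + (-37 - 660))*117240 = (-25550 - 697)*117240 = -26247*117240 = -3077198280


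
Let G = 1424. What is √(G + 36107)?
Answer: √37531 ≈ 193.73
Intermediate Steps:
√(G + 36107) = √(1424 + 36107) = √37531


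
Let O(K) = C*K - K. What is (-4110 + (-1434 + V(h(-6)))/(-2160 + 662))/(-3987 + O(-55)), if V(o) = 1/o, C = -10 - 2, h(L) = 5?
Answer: 287633/229040 ≈ 1.2558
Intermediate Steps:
C = -12
O(K) = -13*K (O(K) = -12*K - K = -13*K)
(-4110 + (-1434 + V(h(-6)))/(-2160 + 662))/(-3987 + O(-55)) = (-4110 + (-1434 + 1/5)/(-2160 + 662))/(-3987 - 13*(-55)) = (-4110 + (-1434 + 1/5)/(-1498))/(-3987 + 715) = (-4110 - 7169/5*(-1/1498))/(-3272) = (-4110 + 67/70)*(-1/3272) = -287633/70*(-1/3272) = 287633/229040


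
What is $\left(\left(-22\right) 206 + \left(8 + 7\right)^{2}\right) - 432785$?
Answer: $-437092$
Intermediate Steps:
$\left(\left(-22\right) 206 + \left(8 + 7\right)^{2}\right) - 432785 = \left(-4532 + 15^{2}\right) - 432785 = \left(-4532 + 225\right) - 432785 = -4307 - 432785 = -437092$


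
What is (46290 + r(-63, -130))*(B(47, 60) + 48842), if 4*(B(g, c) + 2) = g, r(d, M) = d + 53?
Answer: 2260858990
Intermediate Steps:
r(d, M) = 53 + d
B(g, c) = -2 + g/4
(46290 + r(-63, -130))*(B(47, 60) + 48842) = (46290 + (53 - 63))*((-2 + (¼)*47) + 48842) = (46290 - 10)*((-2 + 47/4) + 48842) = 46280*(39/4 + 48842) = 46280*(195407/4) = 2260858990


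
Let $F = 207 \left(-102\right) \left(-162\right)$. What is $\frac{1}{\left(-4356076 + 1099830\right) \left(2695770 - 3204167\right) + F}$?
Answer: $\frac{1}{1655469118130} \approx 6.0406 \cdot 10^{-13}$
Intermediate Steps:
$F = 3420468$ ($F = \left(-21114\right) \left(-162\right) = 3420468$)
$\frac{1}{\left(-4356076 + 1099830\right) \left(2695770 - 3204167\right) + F} = \frac{1}{\left(-4356076 + 1099830\right) \left(2695770 - 3204167\right) + 3420468} = \frac{1}{\left(-3256246\right) \left(-508397\right) + 3420468} = \frac{1}{1655465697662 + 3420468} = \frac{1}{1655469118130}$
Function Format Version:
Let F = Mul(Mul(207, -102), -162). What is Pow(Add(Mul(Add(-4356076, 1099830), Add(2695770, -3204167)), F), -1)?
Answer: Rational(1, 1655469118130) ≈ 6.0406e-13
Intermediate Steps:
F = 3420468 (F = Mul(-21114, -162) = 3420468)
Pow(Add(Mul(Add(-4356076, 1099830), Add(2695770, -3204167)), F), -1) = Pow(Add(Mul(Add(-4356076, 1099830), Add(2695770, -3204167)), 3420468), -1) = Pow(Add(Mul(-3256246, -508397), 3420468), -1) = Pow(Add(1655465697662, 3420468), -1) = Pow(1655469118130, -1) = Rational(1, 1655469118130)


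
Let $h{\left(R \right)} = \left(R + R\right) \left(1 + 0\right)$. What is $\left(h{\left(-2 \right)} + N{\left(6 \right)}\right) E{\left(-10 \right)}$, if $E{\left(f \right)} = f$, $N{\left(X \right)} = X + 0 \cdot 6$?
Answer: $-20$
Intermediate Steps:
$N{\left(X \right)} = X$ ($N{\left(X \right)} = X + 0 = X$)
$h{\left(R \right)} = 2 R$ ($h{\left(R \right)} = 2 R 1 = 2 R$)
$\left(h{\left(-2 \right)} + N{\left(6 \right)}\right) E{\left(-10 \right)} = \left(2 \left(-2\right) + 6\right) \left(-10\right) = \left(-4 + 6\right) \left(-10\right) = 2 \left(-10\right) = -20$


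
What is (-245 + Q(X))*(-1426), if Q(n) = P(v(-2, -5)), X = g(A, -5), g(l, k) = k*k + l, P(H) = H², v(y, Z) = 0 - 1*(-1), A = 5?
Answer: 347944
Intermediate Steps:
v(y, Z) = 1 (v(y, Z) = 0 + 1 = 1)
g(l, k) = l + k² (g(l, k) = k² + l = l + k²)
X = 30 (X = 5 + (-5)² = 5 + 25 = 30)
Q(n) = 1 (Q(n) = 1² = 1)
(-245 + Q(X))*(-1426) = (-245 + 1)*(-1426) = -244*(-1426) = 347944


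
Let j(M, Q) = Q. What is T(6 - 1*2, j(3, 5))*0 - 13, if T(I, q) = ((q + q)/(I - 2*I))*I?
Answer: -13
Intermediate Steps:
T(I, q) = -2*q (T(I, q) = ((2*q)/((-I)))*I = ((2*q)*(-1/I))*I = (-2*q/I)*I = -2*q)
T(6 - 1*2, j(3, 5))*0 - 13 = -2*5*0 - 13 = -10*0 - 13 = 0 - 13 = -13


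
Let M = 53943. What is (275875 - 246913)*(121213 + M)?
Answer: 5072868072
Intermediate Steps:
(275875 - 246913)*(121213 + M) = (275875 - 246913)*(121213 + 53943) = 28962*175156 = 5072868072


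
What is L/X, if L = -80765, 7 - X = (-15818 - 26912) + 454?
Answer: -80765/42283 ≈ -1.9101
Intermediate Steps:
X = 42283 (X = 7 - ((-15818 - 26912) + 454) = 7 - (-42730 + 454) = 7 - 1*(-42276) = 7 + 42276 = 42283)
L/X = -80765/42283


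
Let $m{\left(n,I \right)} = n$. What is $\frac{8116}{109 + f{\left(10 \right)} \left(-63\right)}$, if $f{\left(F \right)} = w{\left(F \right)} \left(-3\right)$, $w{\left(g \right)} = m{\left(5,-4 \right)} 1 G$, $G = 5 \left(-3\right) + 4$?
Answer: $- \frac{4058}{5143} \approx -0.78903$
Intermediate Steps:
$G = -11$ ($G = -15 + 4 = -11$)
$w{\left(g \right)} = -55$ ($w{\left(g \right)} = 5 \cdot 1 \left(-11\right) = 5 \left(-11\right) = -55$)
$f{\left(F \right)} = 165$ ($f{\left(F \right)} = \left(-55\right) \left(-3\right) = 165$)
$\frac{8116}{109 + f{\left(10 \right)} \left(-63\right)} = \frac{8116}{109 + 165 \left(-63\right)} = \frac{8116}{109 - 10395} = \frac{8116}{-10286} = 8116 \left(- \frac{1}{10286}\right) = - \frac{4058}{5143}$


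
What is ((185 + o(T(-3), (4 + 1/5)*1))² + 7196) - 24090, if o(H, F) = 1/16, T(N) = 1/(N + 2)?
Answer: 4442657/256 ≈ 17354.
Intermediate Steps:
T(N) = 1/(2 + N)
o(H, F) = 1/16
((185 + o(T(-3), (4 + 1/5)*1))² + 7196) - 24090 = ((185 + 1/16)² + 7196) - 24090 = ((2961/16)² + 7196) - 24090 = (8767521/256 + 7196) - 24090 = 10609697/256 - 24090 = 4442657/256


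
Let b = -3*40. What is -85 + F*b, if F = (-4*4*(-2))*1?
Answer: -3925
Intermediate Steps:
b = -120
F = 32 (F = -16*(-2)*1 = 32*1 = 32)
-85 + F*b = -85 + 32*(-120) = -85 - 3840 = -3925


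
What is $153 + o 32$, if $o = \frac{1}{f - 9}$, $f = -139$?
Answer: $\frac{5653}{37} \approx 152.78$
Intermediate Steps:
$o = - \frac{1}{148}$ ($o = \frac{1}{-139 - 9} = \frac{1}{-148} = - \frac{1}{148} \approx -0.0067568$)
$153 + o 32 = 153 - \frac{8}{37} = \frac{5653}{37}$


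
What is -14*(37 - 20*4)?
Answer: 602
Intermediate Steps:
-14*(37 - 20*4) = -14*(37 - 80) = -14*(-43) = 602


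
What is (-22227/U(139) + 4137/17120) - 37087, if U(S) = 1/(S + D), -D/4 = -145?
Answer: -274233291863/17120 ≈ -1.6018e+7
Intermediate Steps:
D = 580 (D = -4*(-145) = 580)
U(S) = 1/(580 + S) (U(S) = 1/(S + 580) = 1/(580 + S))
(-22227/U(139) + 4137/17120) - 37087 = (-22227/(1/(580 + 139)) + 4137/17120) - 37087 = (-22227/(1/719) + 4137*(1/17120)) - 37087 = (-22227/1/719 + 4137/17120) - 37087 = (-22227*719 + 4137/17120) - 37087 = (-15981213 + 4137/17120) - 37087 = -273598362423/17120 - 37087 = -274233291863/17120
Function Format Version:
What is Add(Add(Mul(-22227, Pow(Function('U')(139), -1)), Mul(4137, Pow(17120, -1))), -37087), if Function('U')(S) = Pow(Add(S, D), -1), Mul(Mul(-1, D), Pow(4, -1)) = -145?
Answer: Rational(-274233291863, 17120) ≈ -1.6018e+7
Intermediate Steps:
D = 580 (D = Mul(-4, -145) = 580)
Function('U')(S) = Pow(Add(580, S), -1) (Function('U')(S) = Pow(Add(S, 580), -1) = Pow(Add(580, S), -1))
Add(Add(Mul(-22227, Pow(Function('U')(139), -1)), Mul(4137, Pow(17120, -1))), -37087) = Add(Add(Mul(-22227, Pow(Pow(Add(580, 139), -1), -1)), Mul(4137, Pow(17120, -1))), -37087) = Add(Add(Mul(-22227, Pow(Pow(719, -1), -1)), Mul(4137, Rational(1, 17120))), -37087) = Add(Add(Mul(-22227, Pow(Rational(1, 719), -1)), Rational(4137, 17120)), -37087) = Add(Add(Mul(-22227, 719), Rational(4137, 17120)), -37087) = Add(Add(-15981213, Rational(4137, 17120)), -37087) = Add(Rational(-273598362423, 17120), -37087) = Rational(-274233291863, 17120)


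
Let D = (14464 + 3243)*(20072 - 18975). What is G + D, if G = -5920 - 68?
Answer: 19418591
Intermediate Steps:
G = -5988
D = 19424579 (D = 17707*1097 = 19424579)
G + D = -5988 + 19424579 = 19418591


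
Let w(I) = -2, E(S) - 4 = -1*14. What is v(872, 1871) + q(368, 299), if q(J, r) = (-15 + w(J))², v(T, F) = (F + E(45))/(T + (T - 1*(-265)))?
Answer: 582462/2009 ≈ 289.93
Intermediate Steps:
E(S) = -10 (E(S) = 4 - 1*14 = 4 - 14 = -10)
v(T, F) = (-10 + F)/(265 + 2*T) (v(T, F) = (F - 10)/(T + (T - 1*(-265))) = (-10 + F)/(T + (T + 265)) = (-10 + F)/(T + (265 + T)) = (-10 + F)/(265 + 2*T))
q(J, r) = 289 (q(J, r) = (-15 - 2)² = (-17)² = 289)
v(872, 1871) + q(368, 299) = (-10 + 1871)/(265 + 2*872) + 289 = 1861/(265 + 1744) + 289 = 1861/2009 + 289 = 582462/2009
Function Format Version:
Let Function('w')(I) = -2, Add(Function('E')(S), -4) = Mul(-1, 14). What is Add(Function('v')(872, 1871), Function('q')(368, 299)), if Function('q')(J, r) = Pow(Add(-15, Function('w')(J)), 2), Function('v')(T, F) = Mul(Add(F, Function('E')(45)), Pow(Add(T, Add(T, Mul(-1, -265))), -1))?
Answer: Rational(582462, 2009) ≈ 289.93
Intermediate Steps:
Function('E')(S) = -10 (Function('E')(S) = Add(4, Mul(-1, 14)) = Add(4, -14) = -10)
Function('v')(T, F) = Mul(Pow(Add(265, Mul(2, T)), -1), Add(-10, F)) (Function('v')(T, F) = Mul(Add(F, -10), Pow(Add(T, Add(T, Mul(-1, -265))), -1)) = Mul(Add(-10, F), Pow(Add(T, Add(T, 265)), -1)) = Mul(Add(-10, F), Pow(Add(T, Add(265, T)), -1)) = Mul(Add(-10, F), Pow(Add(265, Mul(2, T)), -1)) = Mul(Pow(Add(265, Mul(2, T)), -1), Add(-10, F)))
Function('q')(J, r) = 289 (Function('q')(J, r) = Pow(Add(-15, -2), 2) = Pow(-17, 2) = 289)
Add(Function('v')(872, 1871), Function('q')(368, 299)) = Add(Mul(Pow(Add(265, Mul(2, 872)), -1), Add(-10, 1871)), 289) = Add(Mul(Pow(Add(265, 1744), -1), 1861), 289) = Add(Mul(Pow(2009, -1), 1861), 289) = Add(Mul(Rational(1, 2009), 1861), 289) = Add(Rational(1861, 2009), 289) = Rational(582462, 2009)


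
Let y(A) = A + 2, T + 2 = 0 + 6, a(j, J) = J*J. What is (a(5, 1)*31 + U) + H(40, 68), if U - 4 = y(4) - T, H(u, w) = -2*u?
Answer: -43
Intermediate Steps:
a(j, J) = J**2
T = 4 (T = -2 + (0 + 6) = -2 + 6 = 4)
y(A) = 2 + A
U = 6 (U = 4 + ((2 + 4) - 1*4) = 4 + (6 - 4) = 4 + 2 = 6)
(a(5, 1)*31 + U) + H(40, 68) = (1**2*31 + 6) - 2*40 = (1*31 + 6) - 80 = (31 + 6) - 80 = 37 - 80 = -43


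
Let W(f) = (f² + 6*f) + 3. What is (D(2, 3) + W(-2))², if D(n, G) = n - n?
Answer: 25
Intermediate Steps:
W(f) = 3 + f² + 6*f
D(n, G) = 0
(D(2, 3) + W(-2))² = (0 + (3 + (-2)² + 6*(-2)))² = (0 + (3 + 4 - 12))² = (0 - 5)² = (-5)² = 25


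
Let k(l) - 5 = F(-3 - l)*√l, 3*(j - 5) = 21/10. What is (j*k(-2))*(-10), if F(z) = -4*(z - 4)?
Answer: -285 - 1140*I*√2 ≈ -285.0 - 1612.2*I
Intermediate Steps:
F(z) = 16 - 4*z (F(z) = -4*(-4 + z) = 16 - 4*z)
j = 57/10 (j = 5 + (21/10)/3 = 5 + (21*(⅒))/3 = 5 + (⅓)*(21/10) = 5 + 7/10 = 57/10 ≈ 5.7000)
k(l) = 5 + √l*(28 + 4*l) (k(l) = 5 + (16 - 4*(-3 - l))*√l = 5 + (16 + (12 + 4*l))*√l = 5 + (28 + 4*l)*√l = 5 + √l*(28 + 4*l))
(j*k(-2))*(-10) = (57*(5 + 4*√(-2)*(7 - 2))/10)*(-10) = (57*(5 + 4*(I*√2)*5)/10)*(-10) = (57*(5 + 20*I*√2)/10)*(-10) = (57/2 + 114*I*√2)*(-10) = -285 - 1140*I*√2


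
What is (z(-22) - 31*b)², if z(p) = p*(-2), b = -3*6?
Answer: 362404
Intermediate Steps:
b = -18
z(p) = -2*p
(z(-22) - 31*b)² = (-2*(-22) - 31*(-18))² = (44 + 558)² = 602² = 362404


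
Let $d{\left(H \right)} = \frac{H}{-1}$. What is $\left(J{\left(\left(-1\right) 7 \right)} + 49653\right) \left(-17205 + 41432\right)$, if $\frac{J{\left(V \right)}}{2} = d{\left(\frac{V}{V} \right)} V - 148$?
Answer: $1196111217$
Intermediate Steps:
$d{\left(H \right)} = - H$ ($d{\left(H \right)} = H \left(-1\right) = - H$)
$J{\left(V \right)} = -296 - 2 V$ ($J{\left(V \right)} = 2 \left(- \frac{V}{V} V - 148\right) = 2 \left(\left(-1\right) 1 V - 148\right) = 2 \left(- V - 148\right) = 2 \left(-148 - V\right) = -296 - 2 V$)
$\left(J{\left(\left(-1\right) 7 \right)} + 49653\right) \left(-17205 + 41432\right) = \left(\left(-296 - 2 \left(\left(-1\right) 7\right)\right) + 49653\right) \left(-17205 + 41432\right) = \left(\left(-296 - -14\right) + 49653\right) 24227 = \left(\left(-296 + 14\right) + 49653\right) 24227 = \left(-282 + 49653\right) 24227 = 49371 \cdot 24227 = 1196111217$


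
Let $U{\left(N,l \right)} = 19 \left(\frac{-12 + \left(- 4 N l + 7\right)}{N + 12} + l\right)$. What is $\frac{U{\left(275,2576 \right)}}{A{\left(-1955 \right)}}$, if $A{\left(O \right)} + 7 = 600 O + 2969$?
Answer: $\frac{39791567}{335800906} \approx 0.1185$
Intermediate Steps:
$A{\left(O \right)} = 2962 + 600 O$ ($A{\left(O \right)} = -7 + \left(600 O + 2969\right) = -7 + \left(2969 + 600 O\right) = 2962 + 600 O$)
$U{\left(N,l \right)} = 19 l + \frac{19 \left(-5 - 4 N l\right)}{12 + N}$ ($U{\left(N,l \right)} = 19 \left(\frac{-12 - \left(-7 + 4 N l\right)}{12 + N} + l\right) = 19 \left(\frac{-5 - 4 N l}{12 + N} + l\right) = 19 \left(l + \frac{-5 - 4 N l}{12 + N}\right) = 19 l + \frac{19 \left(-5 - 4 N l\right)}{12 + N}$)
$\frac{U{\left(275,2576 \right)}}{A{\left(-1955 \right)}} = \frac{19 \frac{1}{12 + 275} \left(-5 + 12 \cdot 2576 - 825 \cdot 2576\right)}{2962 + 600 \left(-1955\right)} = \frac{19 \cdot \frac{1}{287} \left(-5 + 30912 - 2125200\right)}{2962 - 1173000} = \frac{19 \cdot \frac{1}{287} \left(-2094293\right)}{-1170038} = \left(- \frac{39791567}{287}\right) \left(- \frac{1}{1170038}\right) = \frac{39791567}{335800906}$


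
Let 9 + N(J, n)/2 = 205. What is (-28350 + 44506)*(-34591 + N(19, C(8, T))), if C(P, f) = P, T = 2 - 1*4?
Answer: -552519044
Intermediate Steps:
T = -2 (T = 2 - 4 = -2)
N(J, n) = 392 (N(J, n) = -18 + 2*205 = -18 + 410 = 392)
(-28350 + 44506)*(-34591 + N(19, C(8, T))) = (-28350 + 44506)*(-34591 + 392) = 16156*(-34199) = -552519044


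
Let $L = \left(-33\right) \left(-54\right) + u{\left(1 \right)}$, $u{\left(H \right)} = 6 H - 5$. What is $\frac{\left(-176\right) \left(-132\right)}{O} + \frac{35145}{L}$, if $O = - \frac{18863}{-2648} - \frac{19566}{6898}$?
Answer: $\frac{34517014978677}{6346362059} \approx 5438.9$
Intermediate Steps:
$u{\left(H \right)} = -5 + 6 H$
$L = 1783$ ($L = \left(-33\right) \left(-54\right) + \left(-5 + 6 \cdot 1\right) = 1782 + \left(-5 + 6\right) = 1782 + 1 = 1783$)
$O = \frac{39153103}{9132952}$ ($O = \left(-18863\right) \left(- \frac{1}{2648}\right) - \frac{9783}{3449} = \frac{18863}{2648} - \frac{9783}{3449} = \frac{39153103}{9132952} \approx 4.287$)
$\frac{\left(-176\right) \left(-132\right)}{O} + \frac{35145}{L} = \frac{\left(-176\right) \left(-132\right)}{\frac{39153103}{9132952}} + \frac{35145}{1783} = 23232 \cdot \frac{9132952}{39153103} + 35145 \cdot \frac{1}{1783} = \frac{19288794624}{3559373} + \frac{35145}{1783} = \frac{34517014978677}{6346362059}$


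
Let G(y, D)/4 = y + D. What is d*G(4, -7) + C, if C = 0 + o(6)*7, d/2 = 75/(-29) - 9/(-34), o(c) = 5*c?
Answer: 130998/493 ≈ 265.72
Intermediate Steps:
G(y, D) = 4*D + 4*y (G(y, D) = 4*(y + D) = 4*(D + y) = 4*D + 4*y)
d = -2289/493 (d = 2*(75/(-29) - 9/(-34)) = 2*(75*(-1/29) - 9*(-1/34)) = 2*(-75/29 + 9/34) = 2*(-2289/986) = -2289/493 ≈ -4.6430)
C = 210 (C = 0 + (5*6)*7 = 0 + 30*7 = 0 + 210 = 210)
d*G(4, -7) + C = -2289*(4*(-7) + 4*4)/493 + 210 = -2289*(-28 + 16)/493 + 210 = -2289/493*(-12) + 210 = 27468/493 + 210 = 130998/493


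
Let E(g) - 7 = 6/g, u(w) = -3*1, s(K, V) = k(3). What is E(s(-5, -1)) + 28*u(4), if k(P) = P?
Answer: -75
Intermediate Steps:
s(K, V) = 3
u(w) = -3
E(g) = 7 + 6/g
E(s(-5, -1)) + 28*u(4) = (7 + 6/3) + 28*(-3) = (7 + 6*(⅓)) - 84 = (7 + 2) - 84 = 9 - 84 = -75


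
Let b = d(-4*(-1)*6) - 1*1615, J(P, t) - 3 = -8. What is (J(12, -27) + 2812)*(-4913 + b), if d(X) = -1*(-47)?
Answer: -18192167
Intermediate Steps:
J(P, t) = -5 (J(P, t) = 3 - 8 = -5)
d(X) = 47
b = -1568 (b = 47 - 1*1615 = 47 - 1615 = -1568)
(J(12, -27) + 2812)*(-4913 + b) = (-5 + 2812)*(-4913 - 1568) = 2807*(-6481) = -18192167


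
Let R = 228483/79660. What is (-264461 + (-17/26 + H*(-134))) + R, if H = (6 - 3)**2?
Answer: -275117138691/1035580 ≈ -2.6567e+5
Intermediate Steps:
H = 9 (H = 3**2 = 9)
R = 228483/79660 (R = 228483*(1/79660) = 228483/79660 ≈ 2.8682)
(-264461 + (-17/26 + H*(-134))) + R = (-264461 + (-17/26 + 9*(-134))) + 228483/79660 = (-264461 + (-17*1/26 - 1206)) + 228483/79660 = (-264461 + (-17/26 - 1206)) + 228483/79660 = (-264461 - 31373/26) + 228483/79660 = -6907359/26 + 228483/79660 = -275117138691/1035580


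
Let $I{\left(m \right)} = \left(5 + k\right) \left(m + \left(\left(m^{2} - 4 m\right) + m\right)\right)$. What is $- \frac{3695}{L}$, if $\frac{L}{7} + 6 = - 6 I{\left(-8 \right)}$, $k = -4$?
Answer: $\frac{3695}{3402} \approx 1.0861$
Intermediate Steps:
$I{\left(m \right)} = m^{2} - 2 m$ ($I{\left(m \right)} = \left(5 - 4\right) \left(m + \left(\left(m^{2} - 4 m\right) + m\right)\right) = 1 \left(m + \left(m^{2} - 3 m\right)\right) = 1 \left(m^{2} - 2 m\right) = m^{2} - 2 m$)
$L = -3402$ ($L = -42 + 7 \left(- 6 \left(- 8 \left(-2 - 8\right)\right)\right) = -42 + 7 \left(- 6 \left(\left(-8\right) \left(-10\right)\right)\right) = -42 + 7 \left(\left(-6\right) 80\right) = -42 + 7 \left(-480\right) = -42 - 3360 = -3402$)
$- \frac{3695}{L} = - \frac{3695}{-3402} = \left(-3695\right) \left(- \frac{1}{3402}\right) = \frac{3695}{3402}$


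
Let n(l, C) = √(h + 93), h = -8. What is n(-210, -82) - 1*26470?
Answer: -26470 + √85 ≈ -26461.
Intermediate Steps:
n(l, C) = √85 (n(l, C) = √(-8 + 93) = √85)
n(-210, -82) - 1*26470 = √85 - 1*26470 = √85 - 26470 = -26470 + √85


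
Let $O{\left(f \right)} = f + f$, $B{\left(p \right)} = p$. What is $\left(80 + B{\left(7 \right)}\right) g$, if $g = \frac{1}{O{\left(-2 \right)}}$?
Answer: $- \frac{87}{4} \approx -21.75$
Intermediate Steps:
$O{\left(f \right)} = 2 f$
$g = - \frac{1}{4}$ ($g = \frac{1}{2 \left(-2\right)} = \frac{1}{-4} = - \frac{1}{4} \approx -0.25$)
$\left(80 + B{\left(7 \right)}\right) g = \left(80 + 7\right) \left(- \frac{1}{4}\right) = 87 \left(- \frac{1}{4}\right) = - \frac{87}{4}$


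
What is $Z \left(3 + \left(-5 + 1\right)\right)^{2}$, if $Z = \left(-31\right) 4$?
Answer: $-124$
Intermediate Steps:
$Z = -124$
$Z \left(3 + \left(-5 + 1\right)\right)^{2} = - 124 \left(3 + \left(-5 + 1\right)\right)^{2} = - 124 \left(3 - 4\right)^{2} = - 124 \left(-1\right)^{2} = \left(-124\right) 1 = -124$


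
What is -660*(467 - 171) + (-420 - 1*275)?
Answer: -196055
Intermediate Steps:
-660*(467 - 171) + (-420 - 1*275) = -660*296 + (-420 - 275) = -195360 - 695 = -196055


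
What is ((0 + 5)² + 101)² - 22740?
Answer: -6864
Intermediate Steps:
((0 + 5)² + 101)² - 22740 = (5² + 101)² - 22740 = (25 + 101)² - 22740 = 126² - 22740 = 15876 - 22740 = -6864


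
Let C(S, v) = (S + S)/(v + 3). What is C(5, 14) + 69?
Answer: 1183/17 ≈ 69.588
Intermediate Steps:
C(S, v) = 2*S/(3 + v) (C(S, v) = (2*S)/(3 + v) = 2*S/(3 + v))
C(5, 14) + 69 = 2*5/(3 + 14) + 69 = 2*5/17 + 69 = 2*5*(1/17) + 69 = 10/17 + 69 = 1183/17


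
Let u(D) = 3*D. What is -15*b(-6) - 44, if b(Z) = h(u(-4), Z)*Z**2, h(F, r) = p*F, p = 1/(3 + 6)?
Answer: 676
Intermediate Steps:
p = 1/9 ≈ 0.11111
h(F, r) = F/9
b(Z) = -4*Z**2/3 (b(Z) = ((3*(-4))/9)*Z**2 = ((1/9)*(-12))*Z**2 = -4*Z**2/3)
-15*b(-6) - 44 = -(-20)*(-6)**2 - 44 = -(-20)*36 - 44 = -15*(-48) - 44 = 720 - 44 = 676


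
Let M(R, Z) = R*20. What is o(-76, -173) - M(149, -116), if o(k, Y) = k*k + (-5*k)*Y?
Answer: -62944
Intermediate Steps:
o(k, Y) = k² - 5*Y*k
M(R, Z) = 20*R
o(-76, -173) - M(149, -116) = -76*(-76 - 5*(-173)) - 20*149 = -76*(-76 + 865) - 1*2980 = -76*789 - 2980 = -59964 - 2980 = -62944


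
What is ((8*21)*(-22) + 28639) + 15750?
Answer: 40693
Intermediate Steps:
((8*21)*(-22) + 28639) + 15750 = (168*(-22) + 28639) + 15750 = (-3696 + 28639) + 15750 = 24943 + 15750 = 40693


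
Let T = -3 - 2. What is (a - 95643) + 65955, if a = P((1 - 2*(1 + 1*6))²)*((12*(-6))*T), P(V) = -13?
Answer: -34368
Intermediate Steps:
T = -5
a = -4680 (a = -13*12*(-6)*(-5) = -(-936)*(-5) = -13*360 = -4680)
(a - 95643) + 65955 = (-4680 - 95643) + 65955 = -100323 + 65955 = -34368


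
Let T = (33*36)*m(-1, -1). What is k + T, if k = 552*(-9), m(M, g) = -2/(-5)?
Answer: -22464/5 ≈ -4492.8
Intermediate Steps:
m(M, g) = ⅖ (m(M, g) = -2*(-⅕) = ⅖)
k = -4968
T = 2376/5 (T = (33*36)*(⅖) = 1188*(⅖) = 2376/5 ≈ 475.20)
k + T = -4968 + 2376/5 = -22464/5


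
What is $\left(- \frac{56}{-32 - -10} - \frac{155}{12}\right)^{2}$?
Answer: $\frac{1874161}{17424} \approx 107.56$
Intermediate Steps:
$\left(- \frac{56}{-32 - -10} - \frac{155}{12}\right)^{2} = \left(- \frac{56}{-32 + 10} - \frac{155}{12}\right)^{2} = \left(- \frac{56}{-22} - \frac{155}{12}\right)^{2} = \left(\left(-56\right) \left(- \frac{1}{22}\right) - \frac{155}{12}\right)^{2} = \left(\frac{28}{11} - \frac{155}{12}\right)^{2} = \left(- \frac{1369}{132}\right)^{2} = \frac{1874161}{17424}$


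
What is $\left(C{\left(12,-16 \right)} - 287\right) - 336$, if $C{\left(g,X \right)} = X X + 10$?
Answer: $-357$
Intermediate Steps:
$C{\left(g,X \right)} = 10 + X^{2}$ ($C{\left(g,X \right)} = X^{2} + 10 = 10 + X^{2}$)
$\left(C{\left(12,-16 \right)} - 287\right) - 336 = \left(\left(10 + \left(-16\right)^{2}\right) - 287\right) - 336 = \left(\left(10 + 256\right) - 287\right) - 336 = \left(266 - 287\right) - 336 = -21 - 336 = -357$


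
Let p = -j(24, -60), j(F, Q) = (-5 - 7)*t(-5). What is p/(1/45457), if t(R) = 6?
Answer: 3272904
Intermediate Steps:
j(F, Q) = -72 (j(F, Q) = (-5 - 7)*6 = -12*6 = -72)
p = 72 (p = -1*(-72) = 72)
p/(1/45457) = 72/(1/45457) = 72*45457 = 3272904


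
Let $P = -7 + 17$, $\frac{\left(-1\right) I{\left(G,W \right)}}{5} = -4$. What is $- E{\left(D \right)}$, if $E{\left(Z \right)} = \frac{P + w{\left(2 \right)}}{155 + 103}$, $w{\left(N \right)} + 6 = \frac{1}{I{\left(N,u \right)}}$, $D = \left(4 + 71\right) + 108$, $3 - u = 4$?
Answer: $- \frac{27}{1720} \approx -0.015698$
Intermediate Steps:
$u = -1$ ($u = 3 - 4 = -1$)
$I{\left(G,W \right)} = 20$ ($I{\left(G,W \right)} = \left(-5\right) \left(-4\right) = 20$)
$D = 183$ ($D = 75 + 108 = 183$)
$w{\left(N \right)} = - \frac{119}{20}$ ($w{\left(N \right)} = -6 + \frac{1}{20} = - \frac{119}{20}$)
$P = 10$
$E{\left(Z \right)} = \frac{27}{1720}$ ($E{\left(Z \right)} = \frac{10 - \frac{119}{20}}{155 + 103} = \frac{81}{20 \cdot 258} = \frac{81}{20} \cdot \frac{1}{258} = \frac{27}{1720}$)
$- E{\left(D \right)} = \left(-1\right) \frac{27}{1720} = - \frac{27}{1720}$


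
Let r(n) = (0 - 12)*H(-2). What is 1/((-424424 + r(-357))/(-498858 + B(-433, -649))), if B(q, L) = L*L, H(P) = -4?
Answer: 77657/424376 ≈ 0.18299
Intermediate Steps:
B(q, L) = L**2
r(n) = 48 (r(n) = (0 - 12)*(-4) = -12*(-4) = 48)
1/((-424424 + r(-357))/(-498858 + B(-433, -649))) = 1/((-424424 + 48)/(-498858 + (-649)**2)) = 1/(-424376/(-498858 + 421201)) = 1/(-424376/(-77657)) = 1/(-424376*(-1/77657)) = 1/(424376/77657) = 77657/424376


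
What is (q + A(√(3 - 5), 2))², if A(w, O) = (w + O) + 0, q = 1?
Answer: (3 + I*√2)² ≈ 7.0 + 8.4853*I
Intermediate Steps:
A(w, O) = O + w (A(w, O) = (O + w) + 0 = O + w)
(q + A(√(3 - 5), 2))² = (1 + (2 + √(3 - 5)))² = (1 + (2 + √(-2)))² = (1 + (2 + I*√2))² = (3 + I*√2)²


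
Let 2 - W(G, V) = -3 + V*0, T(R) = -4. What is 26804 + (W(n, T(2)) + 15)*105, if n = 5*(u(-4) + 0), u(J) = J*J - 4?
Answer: 28904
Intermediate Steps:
u(J) = -4 + J² (u(J) = J² - 4 = -4 + J²)
n = 60 (n = 5*((-4 + (-4)²) + 0) = 5*((-4 + 16) + 0) = 5*(12 + 0) = 5*12 = 60)
W(G, V) = 5 (W(G, V) = 2 - (-3 + V*0) = 2 - (-3 + 0) = 2 - 1*(-3) = 2 + 3 = 5)
26804 + (W(n, T(2)) + 15)*105 = 26804 + (5 + 15)*105 = 26804 + 20*105 = 26804 + 2100 = 28904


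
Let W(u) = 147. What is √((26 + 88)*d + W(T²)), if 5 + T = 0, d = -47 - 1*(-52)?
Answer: √717 ≈ 26.777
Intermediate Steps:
d = 5 (d = -47 + 52 = 5)
T = -5 (T = -5 + 0 = -5)
√((26 + 88)*d + W(T²)) = √((26 + 88)*5 + 147) = √(114*5 + 147) = √(570 + 147) = √717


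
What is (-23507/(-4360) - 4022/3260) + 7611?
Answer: 1082388065/142136 ≈ 7615.2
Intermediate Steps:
(-23507/(-4360) - 4022/3260) + 7611 = (-23507*(-1/4360) - 4022*1/3260) + 7611 = (23507/4360 - 2011/1630) + 7611 = 590969/142136 + 7611 = 1082388065/142136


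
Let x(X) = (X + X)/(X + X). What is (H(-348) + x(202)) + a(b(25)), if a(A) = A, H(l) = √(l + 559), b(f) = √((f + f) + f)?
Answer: 1 + √211 + 5*√3 ≈ 24.186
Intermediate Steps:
b(f) = √3*√f (b(f) = √(2*f + f) = √(3*f) = √3*√f)
H(l) = √(559 + l)
x(X) = 1 (x(X) = (2*X)/((2*X)) = (2*X)*(1/(2*X)) = 1)
(H(-348) + x(202)) + a(b(25)) = (√(559 - 348) + 1) + √3*√25 = (√211 + 1) + √3*5 = (1 + √211) + 5*√3 = 1 + √211 + 5*√3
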